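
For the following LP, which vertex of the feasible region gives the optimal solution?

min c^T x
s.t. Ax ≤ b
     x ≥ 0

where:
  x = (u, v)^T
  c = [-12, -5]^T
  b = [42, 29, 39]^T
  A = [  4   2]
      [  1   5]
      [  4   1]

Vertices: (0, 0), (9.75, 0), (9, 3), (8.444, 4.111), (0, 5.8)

Evaluate the objective at each vertex of the feasible region:
  z(0, 0) = 0
  z(9.75, 0) = -117
  z(9, 3) = -123  ←
  z(8.444, 4.111) = -121.9
  z(0, 5.8) = -29
The minimum is at u = 9, v = 3.

(9, 3)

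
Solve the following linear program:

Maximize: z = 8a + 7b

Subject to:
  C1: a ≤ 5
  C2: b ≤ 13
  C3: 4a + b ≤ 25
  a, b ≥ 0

Evaluate the objective at each vertex of the feasible region:
  z(0, 0) = 0
  z(5, 0) = 40
  z(5, 5) = 75
  z(3, 13) = 115  ←
  z(0, 13) = 91
The maximum is at a = 3, b = 13.

a = 3, b = 13, z = 115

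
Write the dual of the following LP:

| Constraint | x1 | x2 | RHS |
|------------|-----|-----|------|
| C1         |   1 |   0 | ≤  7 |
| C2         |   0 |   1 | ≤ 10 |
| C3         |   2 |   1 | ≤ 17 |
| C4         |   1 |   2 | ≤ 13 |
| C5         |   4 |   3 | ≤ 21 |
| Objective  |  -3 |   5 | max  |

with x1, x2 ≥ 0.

Primal max cᵀx s.t. Ax ≤ b, x ≥ 0  →  Dual min bᵀy s.t. Aᵀy ≥ c, y ≥ 0.

Minimize: z = 7y1 + 10y2 + 17y3 + 13y4 + 21y5

Subject to:
  y1 + 2y3 + y4 + 4y5 ≥ -3
  y2 + y3 + 2y4 + 3y5 ≥ 5
  y1, y2, y3, y4, y5 ≥ 0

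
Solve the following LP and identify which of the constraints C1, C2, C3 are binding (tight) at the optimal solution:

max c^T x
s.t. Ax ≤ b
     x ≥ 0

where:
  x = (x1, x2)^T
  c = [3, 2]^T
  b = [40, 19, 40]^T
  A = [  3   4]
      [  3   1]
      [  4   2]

At x1 = 4, x2 = 7, compute slack b - a·x for each constraint:
  C1: 40 − 40 = 0  (binding)
  C2: 19 − 19 = 0  (binding)
  C3: 40 − 30 = 10  (slack)

Optimal: x1 = 4, x2 = 7
Binding: C1, C2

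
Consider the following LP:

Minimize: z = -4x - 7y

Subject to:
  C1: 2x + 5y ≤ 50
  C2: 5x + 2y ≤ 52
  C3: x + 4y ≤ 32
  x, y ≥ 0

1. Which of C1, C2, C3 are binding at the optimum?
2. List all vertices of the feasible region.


1. C2, C3
2. (0, 0), (10.4, 0), (8, 6), (0, 8)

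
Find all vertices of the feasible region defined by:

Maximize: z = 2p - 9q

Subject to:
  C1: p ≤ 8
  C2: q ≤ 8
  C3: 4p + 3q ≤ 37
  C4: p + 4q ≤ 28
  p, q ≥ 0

(0, 0), (8, 0), (8, 1.667), (4.923, 5.769), (0, 7)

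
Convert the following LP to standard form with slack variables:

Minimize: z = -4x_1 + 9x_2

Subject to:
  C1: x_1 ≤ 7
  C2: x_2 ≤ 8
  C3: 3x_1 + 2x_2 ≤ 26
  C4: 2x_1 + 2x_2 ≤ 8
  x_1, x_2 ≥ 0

min z = -4x_1 + 9x_2

s.t.
  x_1 + s1 = 7
  x_2 + s2 = 8
  3x_1 + 2x_2 + s3 = 26
  2x_1 + 2x_2 + s4 = 8
  x_1, x_2, s1, s2, s3, s4 ≥ 0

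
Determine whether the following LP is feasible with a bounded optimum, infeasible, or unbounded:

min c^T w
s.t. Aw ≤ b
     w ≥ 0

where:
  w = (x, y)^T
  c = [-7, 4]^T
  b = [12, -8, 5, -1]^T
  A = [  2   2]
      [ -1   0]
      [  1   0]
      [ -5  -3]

Infeasible (no feasible solution exists)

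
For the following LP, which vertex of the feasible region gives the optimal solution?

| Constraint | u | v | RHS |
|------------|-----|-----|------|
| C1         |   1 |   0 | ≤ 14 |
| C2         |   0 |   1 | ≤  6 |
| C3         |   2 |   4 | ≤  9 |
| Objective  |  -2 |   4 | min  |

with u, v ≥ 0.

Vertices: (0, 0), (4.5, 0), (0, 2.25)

Evaluate the objective at each vertex of the feasible region:
  z(0, 0) = 0
  z(4.5, 0) = -9  ←
  z(0, 2.25) = 9
The minimum is at u = 4.5, v = 0.

(4.5, 0)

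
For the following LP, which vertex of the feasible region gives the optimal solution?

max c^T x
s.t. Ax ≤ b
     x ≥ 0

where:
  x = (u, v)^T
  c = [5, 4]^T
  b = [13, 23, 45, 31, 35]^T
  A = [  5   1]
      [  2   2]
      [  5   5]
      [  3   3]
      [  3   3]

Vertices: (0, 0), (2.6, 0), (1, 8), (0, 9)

Evaluate the objective at each vertex of the feasible region:
  z(0, 0) = 0
  z(2.6, 0) = 13
  z(1, 8) = 37  ←
  z(0, 9) = 36
The maximum is at u = 1, v = 8.

(1, 8)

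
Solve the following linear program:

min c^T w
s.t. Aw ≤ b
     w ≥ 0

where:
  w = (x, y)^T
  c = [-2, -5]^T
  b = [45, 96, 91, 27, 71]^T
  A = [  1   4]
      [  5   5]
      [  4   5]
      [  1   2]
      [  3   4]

Evaluate the objective at each vertex of the feasible region:
  z(0, 0) = 0
  z(19.2, 0) = -38.4
  z(11.4, 7.8) = -61.8
  z(9, 9) = -63  ←
  z(0, 11.25) = -56.25
The minimum is at x = 9, y = 9.

x = 9, y = 9, z = -63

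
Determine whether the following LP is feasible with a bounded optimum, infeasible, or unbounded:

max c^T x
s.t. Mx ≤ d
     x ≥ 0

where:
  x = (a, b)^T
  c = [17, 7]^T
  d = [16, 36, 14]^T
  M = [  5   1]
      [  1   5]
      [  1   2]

Feasible with a bounded optimal solution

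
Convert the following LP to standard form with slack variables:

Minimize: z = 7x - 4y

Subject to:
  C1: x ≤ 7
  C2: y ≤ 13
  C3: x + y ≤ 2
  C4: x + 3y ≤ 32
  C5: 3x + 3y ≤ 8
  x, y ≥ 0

min z = 7x - 4y

s.t.
  x + s1 = 7
  y + s2 = 13
  x + y + s3 = 2
  x + 3y + s4 = 32
  3x + 3y + s5 = 8
  x, y, s1, s2, s3, s4, s5 ≥ 0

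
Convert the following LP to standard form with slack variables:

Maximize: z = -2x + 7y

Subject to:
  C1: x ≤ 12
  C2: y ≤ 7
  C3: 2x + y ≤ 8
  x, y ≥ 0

max z = -2x + 7y

s.t.
  x + s1 = 12
  y + s2 = 7
  2x + y + s3 = 8
  x, y, s1, s2, s3 ≥ 0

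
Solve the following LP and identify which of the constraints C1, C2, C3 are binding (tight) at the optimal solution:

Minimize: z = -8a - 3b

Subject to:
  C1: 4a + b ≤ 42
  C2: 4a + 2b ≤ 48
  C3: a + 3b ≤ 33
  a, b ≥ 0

At a = 9, b = 6, compute slack b - a·x for each constraint:
  C1: 42 − 42 = 0  (binding)
  C2: 48 − 48 = 0  (binding)
  C3: 33 − 27 = 6  (slack)

Optimal: a = 9, b = 6
Binding: C1, C2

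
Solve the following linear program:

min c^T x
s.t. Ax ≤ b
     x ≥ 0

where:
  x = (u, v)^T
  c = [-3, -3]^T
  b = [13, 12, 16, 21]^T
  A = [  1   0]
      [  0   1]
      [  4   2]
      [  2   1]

Evaluate the objective at each vertex of the feasible region:
  z(0, 0) = 0
  z(4, 0) = -12
  z(0, 8) = -24  ←
The minimum is at u = 0, v = 8.

u = 0, v = 8, z = -24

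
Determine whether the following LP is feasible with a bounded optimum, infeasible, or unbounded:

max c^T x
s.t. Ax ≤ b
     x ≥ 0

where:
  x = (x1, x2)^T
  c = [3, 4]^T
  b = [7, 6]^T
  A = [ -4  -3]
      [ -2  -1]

Unbounded (objective can increase without bound)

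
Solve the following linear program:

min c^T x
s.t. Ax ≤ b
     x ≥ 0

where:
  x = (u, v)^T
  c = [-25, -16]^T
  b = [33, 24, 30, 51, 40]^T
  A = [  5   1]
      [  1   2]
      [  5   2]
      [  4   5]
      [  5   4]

Evaluate the objective at each vertex of the feasible region:
  z(0, 0) = 0
  z(6, 0) = -150
  z(4, 5) = -180  ←
  z(0, 10) = -160
The minimum is at u = 4, v = 5.

u = 4, v = 5, z = -180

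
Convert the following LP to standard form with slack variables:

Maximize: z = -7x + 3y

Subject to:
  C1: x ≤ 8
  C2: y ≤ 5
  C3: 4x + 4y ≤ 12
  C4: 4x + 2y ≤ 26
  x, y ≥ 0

max z = -7x + 3y

s.t.
  x + s1 = 8
  y + s2 = 5
  4x + 4y + s3 = 12
  4x + 2y + s4 = 26
  x, y, s1, s2, s3, s4 ≥ 0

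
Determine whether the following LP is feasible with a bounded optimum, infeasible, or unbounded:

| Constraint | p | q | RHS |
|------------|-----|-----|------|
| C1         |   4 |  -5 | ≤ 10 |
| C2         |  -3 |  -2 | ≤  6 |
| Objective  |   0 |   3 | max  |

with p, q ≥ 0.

Unbounded (objective can increase without bound)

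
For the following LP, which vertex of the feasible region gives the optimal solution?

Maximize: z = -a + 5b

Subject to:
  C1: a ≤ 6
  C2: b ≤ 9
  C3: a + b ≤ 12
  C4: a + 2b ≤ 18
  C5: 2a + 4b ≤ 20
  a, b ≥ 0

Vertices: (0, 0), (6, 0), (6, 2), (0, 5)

Evaluate the objective at each vertex of the feasible region:
  z(0, 0) = 0
  z(6, 0) = -6
  z(6, 2) = 4
  z(0, 5) = 25  ←
The maximum is at a = 0, b = 5.

(0, 5)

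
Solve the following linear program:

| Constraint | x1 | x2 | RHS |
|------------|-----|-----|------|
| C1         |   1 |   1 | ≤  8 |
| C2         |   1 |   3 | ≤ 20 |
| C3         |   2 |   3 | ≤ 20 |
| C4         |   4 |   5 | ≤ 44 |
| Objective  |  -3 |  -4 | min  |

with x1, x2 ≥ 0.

Evaluate the objective at each vertex of the feasible region:
  z(0, 0) = 0
  z(8, 0) = -24
  z(4, 4) = -28  ←
  z(0, 6.667) = -26.67
The minimum is at x1 = 4, x2 = 4.

x1 = 4, x2 = 4, z = -28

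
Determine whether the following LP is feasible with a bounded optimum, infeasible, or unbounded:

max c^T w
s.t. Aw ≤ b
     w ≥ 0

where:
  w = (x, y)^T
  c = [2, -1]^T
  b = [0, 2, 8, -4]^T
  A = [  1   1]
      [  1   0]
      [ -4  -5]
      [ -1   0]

Infeasible (no feasible solution exists)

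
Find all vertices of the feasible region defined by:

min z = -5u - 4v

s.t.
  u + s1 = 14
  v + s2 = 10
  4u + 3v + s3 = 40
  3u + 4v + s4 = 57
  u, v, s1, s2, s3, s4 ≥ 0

(0, 0), (10, 0), (2.5, 10), (0, 10)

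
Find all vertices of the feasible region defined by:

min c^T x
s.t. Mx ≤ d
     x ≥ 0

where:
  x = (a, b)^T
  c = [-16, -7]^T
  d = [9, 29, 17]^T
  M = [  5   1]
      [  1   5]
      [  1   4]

(0, 0), (1.8, 0), (1, 4), (0, 4.25)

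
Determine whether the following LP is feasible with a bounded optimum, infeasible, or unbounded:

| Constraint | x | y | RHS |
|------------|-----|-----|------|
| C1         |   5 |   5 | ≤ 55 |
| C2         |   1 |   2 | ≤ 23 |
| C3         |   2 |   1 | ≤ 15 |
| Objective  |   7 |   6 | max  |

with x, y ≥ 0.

Feasible with a bounded optimal solution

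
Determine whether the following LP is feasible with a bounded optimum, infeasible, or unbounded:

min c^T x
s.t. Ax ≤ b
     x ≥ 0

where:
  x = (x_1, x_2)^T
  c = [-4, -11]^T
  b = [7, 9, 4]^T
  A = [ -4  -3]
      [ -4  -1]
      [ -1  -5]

Unbounded (objective can decrease without bound)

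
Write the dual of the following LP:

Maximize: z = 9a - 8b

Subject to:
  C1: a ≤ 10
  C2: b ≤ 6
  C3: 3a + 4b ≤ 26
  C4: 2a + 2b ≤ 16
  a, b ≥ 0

Primal max cᵀx s.t. Ax ≤ b, x ≥ 0  →  Dual min bᵀy s.t. Aᵀy ≥ c, y ≥ 0.

Minimize: z = 10y1 + 6y2 + 26y3 + 16y4

Subject to:
  y1 + 3y3 + 2y4 ≥ 9
  y2 + 4y3 + 2y4 ≥ -8
  y1, y2, y3, y4 ≥ 0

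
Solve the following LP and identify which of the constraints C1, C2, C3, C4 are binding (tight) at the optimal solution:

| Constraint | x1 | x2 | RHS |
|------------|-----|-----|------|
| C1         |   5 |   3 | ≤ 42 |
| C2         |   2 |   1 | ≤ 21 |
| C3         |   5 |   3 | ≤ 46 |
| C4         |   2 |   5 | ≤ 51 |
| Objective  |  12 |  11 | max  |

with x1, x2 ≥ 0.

At x1 = 3, x2 = 9, compute slack b - a·x for each constraint:
  C1: 42 − 42 = 0  (binding)
  C2: 21 − 15 = 6  (slack)
  C3: 46 − 42 = 4  (slack)
  C4: 51 − 51 = 0  (binding)

Optimal: x1 = 3, x2 = 9
Binding: C1, C4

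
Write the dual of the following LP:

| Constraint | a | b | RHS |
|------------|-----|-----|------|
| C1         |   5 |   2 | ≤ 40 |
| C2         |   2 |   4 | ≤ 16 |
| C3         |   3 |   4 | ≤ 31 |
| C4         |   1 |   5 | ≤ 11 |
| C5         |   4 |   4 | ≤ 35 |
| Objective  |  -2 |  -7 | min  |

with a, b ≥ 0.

Primal min cᵀx s.t. Ax ≤ b, x ≥ 0  →  Dual max −bᵀy s.t. Aᵀy ≥ −c, y ≥ 0.

Maximize: z = -40y1 - 16y2 - 31y3 - 11y4 - 35y5

Subject to:
  5y1 + 2y2 + 3y3 + y4 + 4y5 ≥ 2
  2y1 + 4y2 + 4y3 + 5y4 + 4y5 ≥ 7
  y1, y2, y3, y4, y5 ≥ 0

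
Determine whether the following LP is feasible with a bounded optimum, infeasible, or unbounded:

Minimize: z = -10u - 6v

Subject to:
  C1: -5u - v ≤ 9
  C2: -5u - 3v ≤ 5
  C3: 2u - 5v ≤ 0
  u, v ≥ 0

Unbounded (objective can decrease without bound)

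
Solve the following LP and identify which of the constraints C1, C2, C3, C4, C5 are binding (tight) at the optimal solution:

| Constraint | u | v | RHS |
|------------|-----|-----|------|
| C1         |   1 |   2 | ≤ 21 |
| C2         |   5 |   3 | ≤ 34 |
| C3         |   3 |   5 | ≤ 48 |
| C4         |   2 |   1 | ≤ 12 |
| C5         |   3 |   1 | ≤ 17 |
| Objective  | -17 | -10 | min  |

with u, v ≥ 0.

At u = 2, v = 8, compute slack b - a·x for each constraint:
  C1: 21 − 18 = 3  (slack)
  C2: 34 − 34 = 0  (binding)
  C3: 48 − 46 = 2  (slack)
  C4: 12 − 12 = 0  (binding)
  C5: 17 − 14 = 3  (slack)

Optimal: u = 2, v = 8
Binding: C2, C4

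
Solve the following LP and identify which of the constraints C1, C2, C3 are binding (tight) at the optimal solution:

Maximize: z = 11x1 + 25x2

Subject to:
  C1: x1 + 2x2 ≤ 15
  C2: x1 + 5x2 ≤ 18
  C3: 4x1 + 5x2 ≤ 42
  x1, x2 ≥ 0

At x1 = 8, x2 = 2, compute slack b - a·x for each constraint:
  C1: 15 − 12 = 3  (slack)
  C2: 18 − 18 = 0  (binding)
  C3: 42 − 42 = 0  (binding)

Optimal: x1 = 8, x2 = 2
Binding: C2, C3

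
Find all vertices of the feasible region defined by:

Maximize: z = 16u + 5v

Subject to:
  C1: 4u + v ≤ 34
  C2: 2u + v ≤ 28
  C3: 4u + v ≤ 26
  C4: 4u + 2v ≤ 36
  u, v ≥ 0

(0, 0), (6.5, 0), (4, 10), (0, 18)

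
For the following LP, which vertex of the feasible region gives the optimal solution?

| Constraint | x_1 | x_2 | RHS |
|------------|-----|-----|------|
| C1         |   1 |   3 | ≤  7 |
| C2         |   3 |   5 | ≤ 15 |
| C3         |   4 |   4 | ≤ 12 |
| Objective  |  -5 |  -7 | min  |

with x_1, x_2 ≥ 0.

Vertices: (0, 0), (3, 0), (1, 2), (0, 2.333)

Evaluate the objective at each vertex of the feasible region:
  z(0, 0) = 0
  z(3, 0) = -15
  z(1, 2) = -19  ←
  z(0, 2.333) = -16.33
The minimum is at x_1 = 1, x_2 = 2.

(1, 2)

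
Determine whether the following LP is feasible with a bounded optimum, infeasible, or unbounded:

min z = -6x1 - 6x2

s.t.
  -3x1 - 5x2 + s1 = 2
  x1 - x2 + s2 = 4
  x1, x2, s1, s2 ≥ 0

Unbounded (objective can decrease without bound)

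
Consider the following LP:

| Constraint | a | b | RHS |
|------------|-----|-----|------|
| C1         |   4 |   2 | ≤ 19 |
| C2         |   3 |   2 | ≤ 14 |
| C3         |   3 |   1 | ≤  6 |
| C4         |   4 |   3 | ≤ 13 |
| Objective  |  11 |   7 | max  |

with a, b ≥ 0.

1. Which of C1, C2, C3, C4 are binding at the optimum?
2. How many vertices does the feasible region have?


1. C3, C4
2. 4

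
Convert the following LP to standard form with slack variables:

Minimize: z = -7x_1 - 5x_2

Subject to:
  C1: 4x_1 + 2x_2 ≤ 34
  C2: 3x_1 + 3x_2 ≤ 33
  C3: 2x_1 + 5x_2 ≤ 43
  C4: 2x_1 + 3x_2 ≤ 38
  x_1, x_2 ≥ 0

min z = -7x_1 - 5x_2

s.t.
  4x_1 + 2x_2 + s1 = 34
  3x_1 + 3x_2 + s2 = 33
  2x_1 + 5x_2 + s3 = 43
  2x_1 + 3x_2 + s4 = 38
  x_1, x_2, s1, s2, s3, s4 ≥ 0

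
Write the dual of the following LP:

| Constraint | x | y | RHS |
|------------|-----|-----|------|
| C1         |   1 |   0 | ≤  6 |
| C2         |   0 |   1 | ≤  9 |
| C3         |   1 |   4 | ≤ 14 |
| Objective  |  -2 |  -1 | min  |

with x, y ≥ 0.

Primal min cᵀx s.t. Ax ≤ b, x ≥ 0  →  Dual max −bᵀy s.t. Aᵀy ≥ −c, y ≥ 0.

Maximize: z = -6y1 - 9y2 - 14y3

Subject to:
  y1 + y3 ≥ 2
  y2 + 4y3 ≥ 1
  y1, y2, y3 ≥ 0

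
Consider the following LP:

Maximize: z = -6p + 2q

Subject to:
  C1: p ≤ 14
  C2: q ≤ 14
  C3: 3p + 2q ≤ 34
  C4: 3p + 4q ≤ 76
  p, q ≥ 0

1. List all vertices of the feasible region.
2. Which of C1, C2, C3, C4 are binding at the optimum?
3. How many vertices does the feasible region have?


1. (0, 0), (11.33, 0), (2, 14), (0, 14)
2. C2
3. 4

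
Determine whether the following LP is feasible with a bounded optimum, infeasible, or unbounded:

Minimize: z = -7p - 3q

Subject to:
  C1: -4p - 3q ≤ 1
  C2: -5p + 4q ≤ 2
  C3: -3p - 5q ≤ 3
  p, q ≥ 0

Unbounded (objective can decrease without bound)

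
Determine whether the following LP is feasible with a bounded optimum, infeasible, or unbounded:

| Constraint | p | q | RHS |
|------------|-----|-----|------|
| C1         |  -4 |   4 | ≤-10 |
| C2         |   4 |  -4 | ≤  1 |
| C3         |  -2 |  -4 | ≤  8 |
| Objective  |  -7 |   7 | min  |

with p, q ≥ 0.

Infeasible (no feasible solution exists)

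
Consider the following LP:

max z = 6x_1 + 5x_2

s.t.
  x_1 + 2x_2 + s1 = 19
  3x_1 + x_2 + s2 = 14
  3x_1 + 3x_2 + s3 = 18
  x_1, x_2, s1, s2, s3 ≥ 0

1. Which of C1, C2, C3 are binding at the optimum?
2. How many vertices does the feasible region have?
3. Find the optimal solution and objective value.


1. C2, C3
2. 4
3. x_1 = 4, x_2 = 2, z = 34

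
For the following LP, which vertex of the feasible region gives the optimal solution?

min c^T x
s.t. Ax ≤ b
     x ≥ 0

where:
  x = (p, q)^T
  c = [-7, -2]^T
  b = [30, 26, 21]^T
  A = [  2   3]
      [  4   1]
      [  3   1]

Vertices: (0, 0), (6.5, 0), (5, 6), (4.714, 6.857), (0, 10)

Evaluate the objective at each vertex of the feasible region:
  z(0, 0) = 0
  z(6.5, 0) = -45.5
  z(5, 6) = -47  ←
  z(4.714, 6.857) = -46.71
  z(0, 10) = -20
The minimum is at p = 5, q = 6.

(5, 6)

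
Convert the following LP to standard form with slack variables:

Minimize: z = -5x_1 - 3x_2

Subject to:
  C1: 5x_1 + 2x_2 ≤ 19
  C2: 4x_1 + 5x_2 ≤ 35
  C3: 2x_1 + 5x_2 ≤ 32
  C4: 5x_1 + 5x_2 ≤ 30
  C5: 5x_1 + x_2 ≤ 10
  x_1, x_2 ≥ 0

min z = -5x_1 - 3x_2

s.t.
  5x_1 + 2x_2 + s1 = 19
  4x_1 + 5x_2 + s2 = 35
  2x_1 + 5x_2 + s3 = 32
  5x_1 + 5x_2 + s4 = 30
  5x_1 + x_2 + s5 = 10
  x_1, x_2, s1, s2, s3, s4, s5 ≥ 0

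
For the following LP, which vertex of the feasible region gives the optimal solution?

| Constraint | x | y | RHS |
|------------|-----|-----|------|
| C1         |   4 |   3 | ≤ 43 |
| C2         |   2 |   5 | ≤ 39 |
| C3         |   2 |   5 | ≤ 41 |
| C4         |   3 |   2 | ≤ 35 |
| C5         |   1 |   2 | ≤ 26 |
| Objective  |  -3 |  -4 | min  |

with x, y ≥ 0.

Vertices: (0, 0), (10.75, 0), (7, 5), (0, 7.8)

Evaluate the objective at each vertex of the feasible region:
  z(0, 0) = 0
  z(10.75, 0) = -32.25
  z(7, 5) = -41  ←
  z(0, 7.8) = -31.2
The minimum is at x = 7, y = 5.

(7, 5)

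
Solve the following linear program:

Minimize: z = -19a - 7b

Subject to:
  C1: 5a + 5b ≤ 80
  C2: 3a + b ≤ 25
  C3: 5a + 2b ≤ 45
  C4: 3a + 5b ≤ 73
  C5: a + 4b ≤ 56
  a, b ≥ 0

Evaluate the objective at each vertex of the feasible region:
  z(0, 0) = 0
  z(8.333, 0) = -158.3
  z(5, 10) = -165  ←
  z(4.333, 11.67) = -164
  z(3.5, 12.5) = -154
  z(1.714, 13.57) = -127.6
  z(0, 14) = -98
The minimum is at a = 5, b = 10.

a = 5, b = 10, z = -165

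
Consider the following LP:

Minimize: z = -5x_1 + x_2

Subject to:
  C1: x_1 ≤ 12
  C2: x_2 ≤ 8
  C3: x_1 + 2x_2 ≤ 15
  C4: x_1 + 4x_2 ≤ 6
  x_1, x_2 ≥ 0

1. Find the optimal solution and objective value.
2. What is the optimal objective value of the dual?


1. x_1 = 6, x_2 = 0, z = -30
2. -30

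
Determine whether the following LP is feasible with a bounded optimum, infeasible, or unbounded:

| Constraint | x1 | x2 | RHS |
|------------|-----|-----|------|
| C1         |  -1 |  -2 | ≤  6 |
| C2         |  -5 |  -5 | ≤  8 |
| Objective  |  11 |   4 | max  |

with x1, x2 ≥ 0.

Unbounded (objective can increase without bound)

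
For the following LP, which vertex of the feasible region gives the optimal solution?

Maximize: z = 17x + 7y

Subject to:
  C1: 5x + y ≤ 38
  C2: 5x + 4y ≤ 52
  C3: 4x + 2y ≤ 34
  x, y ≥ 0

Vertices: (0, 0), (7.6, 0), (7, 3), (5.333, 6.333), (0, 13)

Evaluate the objective at each vertex of the feasible region:
  z(0, 0) = 0
  z(7.6, 0) = 129.2
  z(7, 3) = 140  ←
  z(5.333, 6.333) = 135
  z(0, 13) = 91
The maximum is at x = 7, y = 3.

(7, 3)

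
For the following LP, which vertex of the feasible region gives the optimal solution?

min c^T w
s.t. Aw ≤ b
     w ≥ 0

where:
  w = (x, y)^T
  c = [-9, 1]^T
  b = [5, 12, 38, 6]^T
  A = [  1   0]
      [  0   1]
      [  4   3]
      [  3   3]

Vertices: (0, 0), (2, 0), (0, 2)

Evaluate the objective at each vertex of the feasible region:
  z(0, 0) = 0
  z(2, 0) = -18  ←
  z(0, 2) = 2
The minimum is at x = 2, y = 0.

(2, 0)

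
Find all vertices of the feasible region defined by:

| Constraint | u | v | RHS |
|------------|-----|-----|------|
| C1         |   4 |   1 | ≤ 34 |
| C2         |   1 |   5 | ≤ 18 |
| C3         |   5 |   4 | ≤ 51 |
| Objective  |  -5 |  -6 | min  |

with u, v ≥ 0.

(0, 0), (8.5, 0), (8, 2), (0, 3.6)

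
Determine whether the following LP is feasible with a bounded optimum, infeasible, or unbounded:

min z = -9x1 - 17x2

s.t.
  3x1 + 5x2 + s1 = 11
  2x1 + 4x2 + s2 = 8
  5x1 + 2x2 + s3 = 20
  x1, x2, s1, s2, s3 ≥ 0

Feasible with a bounded optimal solution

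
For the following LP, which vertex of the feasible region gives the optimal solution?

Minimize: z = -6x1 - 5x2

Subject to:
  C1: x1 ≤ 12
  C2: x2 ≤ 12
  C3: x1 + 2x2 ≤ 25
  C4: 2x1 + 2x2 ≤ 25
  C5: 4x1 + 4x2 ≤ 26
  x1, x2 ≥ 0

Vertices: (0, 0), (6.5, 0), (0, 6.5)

Evaluate the objective at each vertex of the feasible region:
  z(0, 0) = 0
  z(6.5, 0) = -39  ←
  z(0, 6.5) = -32.5
The minimum is at x1 = 6.5, x2 = 0.

(6.5, 0)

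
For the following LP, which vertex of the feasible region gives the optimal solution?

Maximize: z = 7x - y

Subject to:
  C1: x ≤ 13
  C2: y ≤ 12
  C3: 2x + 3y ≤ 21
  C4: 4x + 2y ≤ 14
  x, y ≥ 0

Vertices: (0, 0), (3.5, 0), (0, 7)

Evaluate the objective at each vertex of the feasible region:
  z(0, 0) = 0
  z(3.5, 0) = 24.5  ←
  z(0, 7) = -7
The maximum is at x = 3.5, y = 0.

(3.5, 0)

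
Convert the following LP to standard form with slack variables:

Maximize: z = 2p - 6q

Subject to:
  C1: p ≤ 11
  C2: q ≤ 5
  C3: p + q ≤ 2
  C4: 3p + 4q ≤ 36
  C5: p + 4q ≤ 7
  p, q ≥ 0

max z = 2p - 6q

s.t.
  p + s1 = 11
  q + s2 = 5
  p + q + s3 = 2
  3p + 4q + s4 = 36
  p + 4q + s5 = 7
  p, q, s1, s2, s3, s4, s5 ≥ 0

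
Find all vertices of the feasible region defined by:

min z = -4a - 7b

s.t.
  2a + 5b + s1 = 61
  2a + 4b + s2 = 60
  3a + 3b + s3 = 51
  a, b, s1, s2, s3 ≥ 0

(0, 0), (17, 0), (8, 9), (0, 12.2)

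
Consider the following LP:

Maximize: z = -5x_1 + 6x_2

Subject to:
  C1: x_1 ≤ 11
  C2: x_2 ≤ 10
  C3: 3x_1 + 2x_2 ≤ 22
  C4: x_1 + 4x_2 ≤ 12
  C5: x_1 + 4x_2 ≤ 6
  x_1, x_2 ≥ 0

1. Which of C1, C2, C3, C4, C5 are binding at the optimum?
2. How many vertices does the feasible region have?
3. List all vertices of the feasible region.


1. C5
2. 3
3. (0, 0), (6, 0), (0, 1.5)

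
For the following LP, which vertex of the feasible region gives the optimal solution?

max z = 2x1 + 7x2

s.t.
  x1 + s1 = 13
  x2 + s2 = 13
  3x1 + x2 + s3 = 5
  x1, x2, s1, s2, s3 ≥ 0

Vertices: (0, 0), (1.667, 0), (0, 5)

Evaluate the objective at each vertex of the feasible region:
  z(0, 0) = 0
  z(1.667, 0) = 3.333
  z(0, 5) = 35  ←
The maximum is at x1 = 0, x2 = 5.

(0, 5)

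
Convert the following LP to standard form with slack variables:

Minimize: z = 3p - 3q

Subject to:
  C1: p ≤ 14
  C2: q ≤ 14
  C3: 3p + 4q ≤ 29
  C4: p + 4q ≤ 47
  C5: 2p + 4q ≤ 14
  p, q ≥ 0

min z = 3p - 3q

s.t.
  p + s1 = 14
  q + s2 = 14
  3p + 4q + s3 = 29
  p + 4q + s4 = 47
  2p + 4q + s5 = 14
  p, q, s1, s2, s3, s4, s5 ≥ 0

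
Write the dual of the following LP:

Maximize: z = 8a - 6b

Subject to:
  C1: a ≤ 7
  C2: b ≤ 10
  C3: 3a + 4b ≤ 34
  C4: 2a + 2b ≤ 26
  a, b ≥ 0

Primal max cᵀx s.t. Ax ≤ b, x ≥ 0  →  Dual min bᵀy s.t. Aᵀy ≥ c, y ≥ 0.

Minimize: z = 7y1 + 10y2 + 34y3 + 26y4

Subject to:
  y1 + 3y3 + 2y4 ≥ 8
  y2 + 4y3 + 2y4 ≥ -6
  y1, y2, y3, y4 ≥ 0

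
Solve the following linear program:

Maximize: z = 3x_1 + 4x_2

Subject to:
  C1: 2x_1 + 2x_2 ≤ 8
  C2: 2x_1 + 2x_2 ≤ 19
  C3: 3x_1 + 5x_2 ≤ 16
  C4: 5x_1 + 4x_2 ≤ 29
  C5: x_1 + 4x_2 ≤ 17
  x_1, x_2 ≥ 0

Evaluate the objective at each vertex of the feasible region:
  z(0, 0) = 0
  z(4, 0) = 12
  z(2, 2) = 14  ←
  z(0, 3.2) = 12.8
The maximum is at x_1 = 2, x_2 = 2.

x_1 = 2, x_2 = 2, z = 14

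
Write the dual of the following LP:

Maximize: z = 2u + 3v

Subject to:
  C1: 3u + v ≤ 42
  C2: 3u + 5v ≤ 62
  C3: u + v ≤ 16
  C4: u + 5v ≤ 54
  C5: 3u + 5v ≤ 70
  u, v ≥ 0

Primal max cᵀx s.t. Ax ≤ b, x ≥ 0  →  Dual min bᵀy s.t. Aᵀy ≥ c, y ≥ 0.

Minimize: z = 42y1 + 62y2 + 16y3 + 54y4 + 70y5

Subject to:
  3y1 + 3y2 + y3 + y4 + 3y5 ≥ 2
  y1 + 5y2 + y3 + 5y4 + 5y5 ≥ 3
  y1, y2, y3, y4, y5 ≥ 0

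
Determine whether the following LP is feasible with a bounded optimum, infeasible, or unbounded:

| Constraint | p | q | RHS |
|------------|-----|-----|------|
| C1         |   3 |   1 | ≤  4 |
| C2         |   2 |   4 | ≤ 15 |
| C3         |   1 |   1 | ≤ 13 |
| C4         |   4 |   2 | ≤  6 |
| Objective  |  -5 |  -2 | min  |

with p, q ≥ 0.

Feasible with a bounded optimal solution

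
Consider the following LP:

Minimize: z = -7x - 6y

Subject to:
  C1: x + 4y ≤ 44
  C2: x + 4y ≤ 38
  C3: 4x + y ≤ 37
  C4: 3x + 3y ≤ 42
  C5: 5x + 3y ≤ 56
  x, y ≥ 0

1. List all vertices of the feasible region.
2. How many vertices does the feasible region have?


1. (0, 0), (9.25, 0), (7.857, 5.571), (7, 7), (6, 8), (0, 9.5)
2. 6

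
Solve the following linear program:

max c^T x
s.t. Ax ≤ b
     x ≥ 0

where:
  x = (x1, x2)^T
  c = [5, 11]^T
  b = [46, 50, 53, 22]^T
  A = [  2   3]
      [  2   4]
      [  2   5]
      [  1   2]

Evaluate the objective at each vertex of the feasible region:
  z(0, 0) = 0
  z(22, 0) = 110
  z(4, 9) = 119  ←
  z(0, 10.6) = 116.6
The maximum is at x1 = 4, x2 = 9.

x1 = 4, x2 = 9, z = 119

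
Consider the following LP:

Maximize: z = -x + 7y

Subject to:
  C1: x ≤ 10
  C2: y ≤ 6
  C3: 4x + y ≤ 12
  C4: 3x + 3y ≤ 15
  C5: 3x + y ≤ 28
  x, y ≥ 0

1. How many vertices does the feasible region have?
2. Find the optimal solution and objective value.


1. 4
2. x = 0, y = 5, z = 35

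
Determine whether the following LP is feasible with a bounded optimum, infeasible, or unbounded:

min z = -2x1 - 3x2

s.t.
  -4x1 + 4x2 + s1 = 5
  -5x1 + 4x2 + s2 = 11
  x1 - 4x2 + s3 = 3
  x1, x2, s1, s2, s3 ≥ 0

Unbounded (objective can decrease without bound)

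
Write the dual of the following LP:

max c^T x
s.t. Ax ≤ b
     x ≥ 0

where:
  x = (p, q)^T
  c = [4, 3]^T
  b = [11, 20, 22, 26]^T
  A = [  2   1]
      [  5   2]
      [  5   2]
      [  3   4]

Primal max cᵀx s.t. Ax ≤ b, x ≥ 0  →  Dual min bᵀy s.t. Aᵀy ≥ c, y ≥ 0.

Minimize: z = 11y1 + 20y2 + 22y3 + 26y4

Subject to:
  2y1 + 5y2 + 5y3 + 3y4 ≥ 4
  y1 + 2y2 + 2y3 + 4y4 ≥ 3
  y1, y2, y3, y4 ≥ 0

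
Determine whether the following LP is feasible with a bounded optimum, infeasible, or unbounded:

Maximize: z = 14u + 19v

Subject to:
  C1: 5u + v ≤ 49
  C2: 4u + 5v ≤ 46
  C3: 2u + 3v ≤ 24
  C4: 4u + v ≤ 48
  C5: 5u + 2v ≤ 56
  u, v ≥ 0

Feasible with a bounded optimal solution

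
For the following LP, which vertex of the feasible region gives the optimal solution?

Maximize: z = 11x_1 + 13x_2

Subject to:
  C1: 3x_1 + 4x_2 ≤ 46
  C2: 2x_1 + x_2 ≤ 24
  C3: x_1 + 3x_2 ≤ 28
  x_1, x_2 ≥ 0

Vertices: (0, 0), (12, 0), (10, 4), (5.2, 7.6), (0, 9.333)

Evaluate the objective at each vertex of the feasible region:
  z(0, 0) = 0
  z(12, 0) = 132
  z(10, 4) = 162  ←
  z(5.2, 7.6) = 156
  z(0, 9.333) = 121.3
The maximum is at x_1 = 10, x_2 = 4.

(10, 4)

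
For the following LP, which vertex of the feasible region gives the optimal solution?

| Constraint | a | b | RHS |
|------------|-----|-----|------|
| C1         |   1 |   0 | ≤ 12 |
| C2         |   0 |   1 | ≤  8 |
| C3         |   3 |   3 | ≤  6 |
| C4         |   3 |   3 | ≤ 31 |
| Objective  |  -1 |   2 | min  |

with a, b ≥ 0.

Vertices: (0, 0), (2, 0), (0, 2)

Evaluate the objective at each vertex of the feasible region:
  z(0, 0) = 0
  z(2, 0) = -2  ←
  z(0, 2) = 4
The minimum is at a = 2, b = 0.

(2, 0)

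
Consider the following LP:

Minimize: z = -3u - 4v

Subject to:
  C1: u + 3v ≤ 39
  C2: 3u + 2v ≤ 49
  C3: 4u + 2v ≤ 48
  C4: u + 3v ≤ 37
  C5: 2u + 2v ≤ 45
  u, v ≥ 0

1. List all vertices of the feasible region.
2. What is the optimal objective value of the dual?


1. (0, 0), (12, 0), (7, 10), (0, 12.33)
2. -61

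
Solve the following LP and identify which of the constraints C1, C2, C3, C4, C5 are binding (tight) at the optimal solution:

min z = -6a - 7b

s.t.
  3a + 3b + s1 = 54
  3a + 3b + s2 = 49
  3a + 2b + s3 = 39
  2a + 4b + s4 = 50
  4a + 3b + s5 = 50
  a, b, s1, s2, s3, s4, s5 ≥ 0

At a = 5, b = 10, compute slack b - a·x for each constraint:
  C1: 54 − 45 = 9  (slack)
  C2: 49 − 45 = 4  (slack)
  C3: 39 − 35 = 4  (slack)
  C4: 50 − 50 = 0  (binding)
  C5: 50 − 50 = 0  (binding)

Optimal: a = 5, b = 10
Binding: C4, C5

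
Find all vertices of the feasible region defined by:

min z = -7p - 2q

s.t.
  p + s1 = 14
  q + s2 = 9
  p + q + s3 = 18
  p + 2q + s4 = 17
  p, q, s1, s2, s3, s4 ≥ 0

(0, 0), (14, 0), (14, 1.5), (0, 8.5)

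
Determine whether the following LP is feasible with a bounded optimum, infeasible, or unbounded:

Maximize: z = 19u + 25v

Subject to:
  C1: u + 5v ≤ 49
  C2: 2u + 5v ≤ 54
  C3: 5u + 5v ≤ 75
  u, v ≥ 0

Feasible with a bounded optimal solution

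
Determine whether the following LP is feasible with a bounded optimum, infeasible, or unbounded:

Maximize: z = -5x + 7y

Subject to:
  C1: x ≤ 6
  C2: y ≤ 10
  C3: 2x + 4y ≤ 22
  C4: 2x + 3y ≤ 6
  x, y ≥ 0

Feasible with a bounded optimal solution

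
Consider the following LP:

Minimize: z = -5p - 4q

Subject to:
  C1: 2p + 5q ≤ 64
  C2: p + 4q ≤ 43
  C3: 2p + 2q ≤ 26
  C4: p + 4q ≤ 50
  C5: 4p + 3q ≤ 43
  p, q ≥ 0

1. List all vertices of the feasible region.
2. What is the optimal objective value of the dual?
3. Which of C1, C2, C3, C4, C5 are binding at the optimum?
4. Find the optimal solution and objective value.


1. (0, 0), (10.75, 0), (4, 9), (3, 10), (0, 10.75)
2. -56
3. C3, C5
4. p = 4, q = 9, z = -56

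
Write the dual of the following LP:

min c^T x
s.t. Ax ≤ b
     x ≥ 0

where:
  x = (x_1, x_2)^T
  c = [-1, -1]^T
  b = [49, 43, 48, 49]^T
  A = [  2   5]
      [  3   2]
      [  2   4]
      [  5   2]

Primal min cᵀx s.t. Ax ≤ b, x ≥ 0  →  Dual max −bᵀy s.t. Aᵀy ≥ −c, y ≥ 0.

Maximize: z = -49y1 - 43y2 - 48y3 - 49y4

Subject to:
  2y1 + 3y2 + 2y3 + 5y4 ≥ 1
  5y1 + 2y2 + 4y3 + 2y4 ≥ 1
  y1, y2, y3, y4 ≥ 0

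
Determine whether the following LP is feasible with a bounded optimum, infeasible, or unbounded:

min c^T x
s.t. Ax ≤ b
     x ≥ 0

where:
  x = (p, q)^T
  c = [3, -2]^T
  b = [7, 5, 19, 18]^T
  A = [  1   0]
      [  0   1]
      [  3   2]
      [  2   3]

Feasible with a bounded optimal solution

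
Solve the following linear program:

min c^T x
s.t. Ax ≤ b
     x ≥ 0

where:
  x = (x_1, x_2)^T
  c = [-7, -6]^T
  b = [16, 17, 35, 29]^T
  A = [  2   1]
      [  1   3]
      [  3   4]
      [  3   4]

Evaluate the objective at each vertex of the feasible region:
  z(0, 0) = 0
  z(8, 0) = -56
  z(7, 2) = -61  ←
  z(3.8, 4.4) = -53
  z(0, 5.667) = -34
The minimum is at x_1 = 7, x_2 = 2.

x_1 = 7, x_2 = 2, z = -61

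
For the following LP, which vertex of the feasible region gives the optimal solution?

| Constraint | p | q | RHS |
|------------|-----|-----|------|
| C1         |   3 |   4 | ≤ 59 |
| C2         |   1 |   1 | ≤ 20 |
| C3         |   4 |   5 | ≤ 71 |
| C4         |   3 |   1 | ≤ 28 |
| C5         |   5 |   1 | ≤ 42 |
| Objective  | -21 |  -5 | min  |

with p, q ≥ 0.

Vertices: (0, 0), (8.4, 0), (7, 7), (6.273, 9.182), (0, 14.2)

Evaluate the objective at each vertex of the feasible region:
  z(0, 0) = 0
  z(8.4, 0) = -176.4
  z(7, 7) = -182  ←
  z(6.273, 9.182) = -177.6
  z(0, 14.2) = -71
The minimum is at p = 7, q = 7.

(7, 7)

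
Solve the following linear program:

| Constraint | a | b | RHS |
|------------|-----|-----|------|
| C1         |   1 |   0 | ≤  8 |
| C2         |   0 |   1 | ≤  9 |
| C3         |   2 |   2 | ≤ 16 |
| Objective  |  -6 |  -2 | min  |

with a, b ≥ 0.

Evaluate the objective at each vertex of the feasible region:
  z(0, 0) = 0
  z(8, 0) = -48  ←
  z(0, 8) = -16
The minimum is at a = 8, b = 0.

a = 8, b = 0, z = -48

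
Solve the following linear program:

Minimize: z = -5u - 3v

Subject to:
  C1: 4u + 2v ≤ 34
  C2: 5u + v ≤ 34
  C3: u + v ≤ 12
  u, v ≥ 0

Evaluate the objective at each vertex of the feasible region:
  z(0, 0) = 0
  z(6.8, 0) = -34
  z(5.667, 5.667) = -45.33
  z(5, 7) = -46  ←
  z(0, 12) = -36
The minimum is at u = 5, v = 7.

u = 5, v = 7, z = -46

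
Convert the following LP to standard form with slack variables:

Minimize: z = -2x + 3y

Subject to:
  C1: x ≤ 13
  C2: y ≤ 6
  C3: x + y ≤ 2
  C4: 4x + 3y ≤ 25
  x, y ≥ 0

min z = -2x + 3y

s.t.
  x + s1 = 13
  y + s2 = 6
  x + y + s3 = 2
  4x + 3y + s4 = 25
  x, y, s1, s2, s3, s4 ≥ 0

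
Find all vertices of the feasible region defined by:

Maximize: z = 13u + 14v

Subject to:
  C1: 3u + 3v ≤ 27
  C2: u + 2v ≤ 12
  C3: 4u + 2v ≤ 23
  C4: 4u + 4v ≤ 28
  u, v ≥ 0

(0, 0), (5.75, 0), (4.5, 2.5), (2, 5), (0, 6)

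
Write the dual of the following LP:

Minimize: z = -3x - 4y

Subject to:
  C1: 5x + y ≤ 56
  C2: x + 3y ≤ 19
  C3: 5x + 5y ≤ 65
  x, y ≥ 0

Primal min cᵀx s.t. Ax ≤ b, x ≥ 0  →  Dual max −bᵀy s.t. Aᵀy ≥ −c, y ≥ 0.

Maximize: z = -56y1 - 19y2 - 65y3

Subject to:
  5y1 + y2 + 5y3 ≥ 3
  y1 + 3y2 + 5y3 ≥ 4
  y1, y2, y3 ≥ 0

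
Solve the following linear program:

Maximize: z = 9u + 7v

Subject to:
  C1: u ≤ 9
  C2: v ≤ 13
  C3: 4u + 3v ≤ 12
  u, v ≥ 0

Evaluate the objective at each vertex of the feasible region:
  z(0, 0) = 0
  z(3, 0) = 27
  z(0, 4) = 28  ←
The maximum is at u = 0, v = 4.

u = 0, v = 4, z = 28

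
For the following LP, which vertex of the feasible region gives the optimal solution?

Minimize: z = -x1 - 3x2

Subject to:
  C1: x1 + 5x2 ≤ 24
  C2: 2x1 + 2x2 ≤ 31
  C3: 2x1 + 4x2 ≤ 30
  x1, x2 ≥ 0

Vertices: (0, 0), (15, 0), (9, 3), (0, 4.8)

Evaluate the objective at each vertex of the feasible region:
  z(0, 0) = 0
  z(15, 0) = -15
  z(9, 3) = -18  ←
  z(0, 4.8) = -14.4
The minimum is at x1 = 9, x2 = 3.

(9, 3)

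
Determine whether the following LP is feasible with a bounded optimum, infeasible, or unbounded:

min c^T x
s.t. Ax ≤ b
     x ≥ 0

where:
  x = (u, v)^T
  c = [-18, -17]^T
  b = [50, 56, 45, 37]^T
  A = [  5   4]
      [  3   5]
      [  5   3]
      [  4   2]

Feasible with a bounded optimal solution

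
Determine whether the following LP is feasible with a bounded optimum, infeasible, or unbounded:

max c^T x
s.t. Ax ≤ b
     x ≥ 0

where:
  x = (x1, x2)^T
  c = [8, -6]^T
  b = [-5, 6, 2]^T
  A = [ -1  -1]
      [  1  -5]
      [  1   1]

Infeasible (no feasible solution exists)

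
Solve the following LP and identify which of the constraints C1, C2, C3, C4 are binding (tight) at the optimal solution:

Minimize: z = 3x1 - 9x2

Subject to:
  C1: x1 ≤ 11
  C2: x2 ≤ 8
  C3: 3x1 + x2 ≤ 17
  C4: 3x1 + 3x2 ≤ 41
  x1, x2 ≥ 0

At x1 = 0, x2 = 8, compute slack b - a·x for each constraint:
  C1: 11 − 0 = 11  (slack)
  C2: 8 − 8 = 0  (binding)
  C3: 17 − 8 = 9  (slack)
  C4: 41 − 24 = 17  (slack)

Optimal: x1 = 0, x2 = 8
Binding: C2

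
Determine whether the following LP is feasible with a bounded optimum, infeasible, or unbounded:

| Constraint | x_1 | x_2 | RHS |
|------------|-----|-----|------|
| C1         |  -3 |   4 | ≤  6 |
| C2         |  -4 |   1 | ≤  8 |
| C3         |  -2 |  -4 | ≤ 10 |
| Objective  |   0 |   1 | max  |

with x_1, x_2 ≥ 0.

Unbounded (objective can increase without bound)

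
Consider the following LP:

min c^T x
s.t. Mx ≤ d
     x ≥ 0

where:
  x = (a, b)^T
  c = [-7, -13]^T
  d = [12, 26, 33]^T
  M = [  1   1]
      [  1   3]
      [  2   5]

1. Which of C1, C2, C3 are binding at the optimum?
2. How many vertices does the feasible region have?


1. C1, C3
2. 4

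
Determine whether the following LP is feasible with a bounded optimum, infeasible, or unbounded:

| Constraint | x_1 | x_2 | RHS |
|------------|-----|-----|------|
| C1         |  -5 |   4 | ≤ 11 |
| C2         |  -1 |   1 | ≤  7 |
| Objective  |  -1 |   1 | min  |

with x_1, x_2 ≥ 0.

Unbounded (objective can decrease without bound)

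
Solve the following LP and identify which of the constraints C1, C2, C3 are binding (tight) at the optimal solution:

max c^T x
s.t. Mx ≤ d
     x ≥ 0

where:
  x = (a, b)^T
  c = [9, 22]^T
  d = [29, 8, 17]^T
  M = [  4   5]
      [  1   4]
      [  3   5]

At a = 4, b = 1, compute slack b - a·x for each constraint:
  C1: 29 − 21 = 8  (slack)
  C2: 8 − 8 = 0  (binding)
  C3: 17 − 17 = 0  (binding)

Optimal: a = 4, b = 1
Binding: C2, C3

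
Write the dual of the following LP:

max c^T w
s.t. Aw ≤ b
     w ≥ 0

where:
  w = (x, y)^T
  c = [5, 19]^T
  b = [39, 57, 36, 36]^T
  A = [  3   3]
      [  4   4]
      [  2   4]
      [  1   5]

Primal max cᵀx s.t. Ax ≤ b, x ≥ 0  →  Dual min bᵀy s.t. Aᵀy ≥ c, y ≥ 0.

Minimize: z = 39y1 + 57y2 + 36y3 + 36y4

Subject to:
  3y1 + 4y2 + 2y3 + y4 ≥ 5
  3y1 + 4y2 + 4y3 + 5y4 ≥ 19
  y1, y2, y3, y4 ≥ 0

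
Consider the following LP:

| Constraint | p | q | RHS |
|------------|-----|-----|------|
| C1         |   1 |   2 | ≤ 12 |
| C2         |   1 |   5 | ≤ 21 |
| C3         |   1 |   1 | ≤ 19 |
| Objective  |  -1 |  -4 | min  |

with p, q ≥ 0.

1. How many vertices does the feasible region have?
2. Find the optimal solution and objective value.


1. 4
2. p = 6, q = 3, z = -18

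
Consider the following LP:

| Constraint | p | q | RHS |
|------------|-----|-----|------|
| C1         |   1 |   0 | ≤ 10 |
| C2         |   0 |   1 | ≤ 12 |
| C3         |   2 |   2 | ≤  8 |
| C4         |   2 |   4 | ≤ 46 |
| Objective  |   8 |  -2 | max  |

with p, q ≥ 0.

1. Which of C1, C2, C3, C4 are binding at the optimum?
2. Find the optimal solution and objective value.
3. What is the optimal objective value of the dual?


1. C3
2. p = 4, q = 0, z = 32
3. 32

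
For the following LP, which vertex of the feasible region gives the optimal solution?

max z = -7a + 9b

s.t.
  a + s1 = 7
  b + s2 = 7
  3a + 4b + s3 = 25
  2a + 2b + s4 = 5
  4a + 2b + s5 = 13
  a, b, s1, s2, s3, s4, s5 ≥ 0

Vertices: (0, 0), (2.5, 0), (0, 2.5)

Evaluate the objective at each vertex of the feasible region:
  z(0, 0) = 0
  z(2.5, 0) = -17.5
  z(0, 2.5) = 22.5  ←
The maximum is at a = 0, b = 2.5.

(0, 2.5)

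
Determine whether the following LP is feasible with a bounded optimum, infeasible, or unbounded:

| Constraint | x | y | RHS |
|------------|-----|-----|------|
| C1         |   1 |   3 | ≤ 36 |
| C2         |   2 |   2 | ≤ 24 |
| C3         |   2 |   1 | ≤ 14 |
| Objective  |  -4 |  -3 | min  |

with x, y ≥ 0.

Feasible with a bounded optimal solution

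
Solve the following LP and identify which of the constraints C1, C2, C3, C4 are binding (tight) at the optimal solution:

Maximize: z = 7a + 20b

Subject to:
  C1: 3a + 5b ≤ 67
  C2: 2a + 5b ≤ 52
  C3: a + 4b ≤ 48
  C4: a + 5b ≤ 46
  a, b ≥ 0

At a = 6, b = 8, compute slack b - a·x for each constraint:
  C1: 67 − 58 = 9  (slack)
  C2: 52 − 52 = 0  (binding)
  C3: 48 − 38 = 10  (slack)
  C4: 46 − 46 = 0  (binding)

Optimal: a = 6, b = 8
Binding: C2, C4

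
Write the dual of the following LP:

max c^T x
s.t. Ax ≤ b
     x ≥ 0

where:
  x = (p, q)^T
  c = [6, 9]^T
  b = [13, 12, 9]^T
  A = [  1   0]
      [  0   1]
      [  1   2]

Primal max cᵀx s.t. Ax ≤ b, x ≥ 0  →  Dual min bᵀy s.t. Aᵀy ≥ c, y ≥ 0.

Minimize: z = 13y1 + 12y2 + 9y3

Subject to:
  y1 + y3 ≥ 6
  y2 + 2y3 ≥ 9
  y1, y2, y3 ≥ 0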